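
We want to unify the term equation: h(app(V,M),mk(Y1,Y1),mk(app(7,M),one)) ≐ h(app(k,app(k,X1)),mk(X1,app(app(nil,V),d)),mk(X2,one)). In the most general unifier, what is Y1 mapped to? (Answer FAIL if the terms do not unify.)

Decompose h/3: app(V,M) ≐ app(k,app(k,X1)),  mk(Y1,Y1) ≐ mk(X1,app(app(nil,V),d)),  mk(app(7,M),one) ≐ mk(X2,one).
Decompose app/2: V ≐ k,  M ≐ app(k,X1).
Bind V := k; substituting into the one remaining equation that mentions V gives: mk(Y1,Y1) ≐ mk(X1,app(app(nil,k),d)).
Bind M := app(k,X1); substituting into the one remaining equation that mentions M gives: mk(app(7,app(k,X1)),one) ≐ mk(X2,one).
Decompose mk/2: Y1 ≐ X1,  Y1 ≐ app(app(nil,k),d).
Bind Y1 := X1; substituting into the one remaining equation that mentions Y1 gives: X1 ≐ app(app(nil,k),d).
Bind X1 := app(app(nil,k),d); substituting into the remaining equation gives: mk(app(7,app(k,app(app(nil,k),d))),one) ≐ mk(X2,one). Substituting into the earlier bindings gives M := app(k,app(app(nil,k),d)), Y1 := app(app(nil,k),d).
Decompose mk/2: app(7,app(k,app(app(nil,k),d))) ≐ X2,  one ≐ one.
Bind X2 := app(7,app(k,app(app(nil,k),d))); no other remaining equation mentions X2.
Delete trivial equation one ≐ one.
MGU = { V ↦ k, M ↦ app(k,app(app(nil,k),d)), Y1 ↦ app(app(nil,k),d), X1 ↦ app(app(nil,k),d), X2 ↦ app(7,app(k,app(app(nil,k),d))) }, so Y1 ↦ app(app(nil,k),d).

app(app(nil,k),d)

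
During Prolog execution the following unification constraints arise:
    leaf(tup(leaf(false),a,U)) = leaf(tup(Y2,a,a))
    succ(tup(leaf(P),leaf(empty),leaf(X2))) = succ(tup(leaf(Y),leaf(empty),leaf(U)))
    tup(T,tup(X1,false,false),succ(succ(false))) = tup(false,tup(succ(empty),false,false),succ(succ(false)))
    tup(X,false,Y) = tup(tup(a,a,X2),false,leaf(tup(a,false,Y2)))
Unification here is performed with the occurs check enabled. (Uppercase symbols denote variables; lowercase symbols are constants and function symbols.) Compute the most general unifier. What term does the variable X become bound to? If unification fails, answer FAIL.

tup(a,a,a)

Decompose leaf/1: tup(leaf(false),a,U) = tup(Y2,a,a).
Decompose tup/3: leaf(false) = Y2,  a = a,  U = a.
Bind Y2 := leaf(false); substituting into the one remaining equation that mentions Y2 gives: tup(X,false,Y) = tup(tup(a,a,X2),false,leaf(tup(a,false,leaf(false)))).
Delete trivial equation a = a.
Bind U := a; substituting into the one remaining equation that mentions U gives: succ(tup(leaf(P),leaf(empty),leaf(X2))) = succ(tup(leaf(Y),leaf(empty),leaf(a))).
Decompose succ/1: tup(leaf(P),leaf(empty),leaf(X2)) = tup(leaf(Y),leaf(empty),leaf(a)).
Decompose tup/3: leaf(P) = leaf(Y),  leaf(empty) = leaf(empty),  leaf(X2) = leaf(a).
Decompose leaf/1: P = Y.
Bind P := Y; no other remaining equation mentions P.
Delete trivial equation leaf(empty) = leaf(empty).
Decompose leaf/1: X2 = a.
Bind X2 := a; substituting into the one remaining equation that mentions X2 gives: tup(X,false,Y) = tup(tup(a,a,a),false,leaf(tup(a,false,leaf(false)))).
Decompose tup/3: T = false,  tup(X1,false,false) = tup(succ(empty),false,false),  succ(succ(false)) = succ(succ(false)).
Bind T := false; no other remaining equation mentions T.
Decompose tup/3: X1 = succ(empty),  false = false,  false = false.
Bind X1 := succ(empty); no other remaining equation mentions X1.
Delete trivial equation false = false.
Delete trivial equation false = false.
Delete trivial equation succ(succ(false)) = succ(succ(false)).
Decompose tup/3: X = tup(a,a,a),  false = false,  Y = leaf(tup(a,false,leaf(false))).
Bind X := tup(a,a,a); no other remaining equation mentions X.
Delete trivial equation false = false.
Bind Y := leaf(tup(a,false,leaf(false))). Substituting into the earlier binding gives P := leaf(tup(a,false,leaf(false))).
MGU = { Y2 = leaf(false), U = a, P = leaf(tup(a,false,leaf(false))), X2 = a, T = false, X1 = succ(empty), X = tup(a,a,a), Y = leaf(tup(a,false,leaf(false))) }, so X = tup(a,a,a).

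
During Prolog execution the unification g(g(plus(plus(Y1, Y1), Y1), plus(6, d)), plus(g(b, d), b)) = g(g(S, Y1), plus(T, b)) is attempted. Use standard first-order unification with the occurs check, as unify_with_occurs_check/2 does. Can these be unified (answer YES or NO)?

Decompose g/2: g(plus(plus(Y1, Y1), Y1), plus(6, d)) = g(S, Y1),  plus(g(b, d), b) = plus(T, b).
Decompose g/2: plus(plus(Y1, Y1), Y1) = S,  plus(6, d) = Y1.
Bind S := plus(plus(Y1, Y1), Y1); no other remaining equation mentions S.
Bind Y1 := plus(6, d); no other remaining equation mentions Y1. Substituting into the earlier binding gives S := plus(plus(plus(6, d), plus(6, d)), plus(6, d)).
Decompose plus/2: g(b, d) = T,  b = b.
Bind T := g(b, d); no other remaining equation mentions T.
Delete trivial equation b = b.
No equations remain and no clash or occurs-check failure arose, so a unifier exists.

YES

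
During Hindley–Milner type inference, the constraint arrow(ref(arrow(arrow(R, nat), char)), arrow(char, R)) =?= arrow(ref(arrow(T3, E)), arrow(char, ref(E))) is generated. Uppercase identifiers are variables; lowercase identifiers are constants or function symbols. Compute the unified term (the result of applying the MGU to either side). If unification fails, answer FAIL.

Decompose arrow/2: ref(arrow(arrow(R, nat), char)) =?= ref(arrow(T3, E)),  arrow(char, R) =?= arrow(char, ref(E)).
Decompose ref/1: arrow(arrow(R, nat), char) =?= arrow(T3, E).
Decompose arrow/2: arrow(R, nat) =?= T3,  char =?= E.
Bind T3 := arrow(R, nat); no other remaining equation mentions T3.
Bind E := char; substituting into the remaining equation gives: arrow(char, R) =?= arrow(char, ref(char)).
Decompose arrow/2: char =?= char,  R =?= ref(char).
Delete trivial equation char =?= char.
Bind R := ref(char). Substituting into the earlier binding gives T3 := arrow(ref(char), nat).
Applying the MGU to either side gives arrow(ref(arrow(arrow(ref(char), nat), char)), arrow(char, ref(char))).

arrow(ref(arrow(arrow(ref(char), nat), char)), arrow(char, ref(char)))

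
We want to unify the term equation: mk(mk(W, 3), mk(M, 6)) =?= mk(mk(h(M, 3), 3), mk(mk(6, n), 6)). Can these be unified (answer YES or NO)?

YES

Decompose mk/2: mk(W, 3) =?= mk(h(M, 3), 3),  mk(M, 6) =?= mk(mk(6, n), 6).
Decompose mk/2: W =?= h(M, 3),  3 =?= 3.
Bind W := h(M, 3); no other remaining equation mentions W.
Delete trivial equation 3 =?= 3.
Decompose mk/2: M =?= mk(6, n),  6 =?= 6.
Bind M := mk(6, n); no other remaining equation mentions M. Substituting into the earlier binding gives W := h(mk(6, n), 3).
Delete trivial equation 6 =?= 6.
No equations remain and no clash or occurs-check failure arose, so a unifier exists.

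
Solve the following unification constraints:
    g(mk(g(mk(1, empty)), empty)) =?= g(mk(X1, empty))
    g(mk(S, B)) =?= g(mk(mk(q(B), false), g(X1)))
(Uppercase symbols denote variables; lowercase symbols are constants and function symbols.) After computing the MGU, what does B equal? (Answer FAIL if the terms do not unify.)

g(g(mk(1, empty)))

Decompose g/1: mk(g(mk(1, empty)), empty) =?= mk(X1, empty).
Decompose mk/2: g(mk(1, empty)) =?= X1,  empty =?= empty.
Bind X1 := g(mk(1, empty)); substituting into the one remaining equation that mentions X1 gives: g(mk(S, B)) =?= g(mk(mk(q(B), false), g(g(mk(1, empty))))).
Delete trivial equation empty =?= empty.
Decompose g/1: mk(S, B) =?= mk(mk(q(B), false), g(g(mk(1, empty)))).
Decompose mk/2: S =?= mk(q(B), false),  B =?= g(g(mk(1, empty))).
Bind S := mk(q(B), false); no other remaining equation mentions S.
Bind B := g(g(mk(1, empty))). Substituting into the earlier binding gives S := mk(q(g(g(mk(1, empty)))), false).
MGU = { X1 -> g(mk(1, empty)), S -> mk(q(g(g(mk(1, empty)))), false), B -> g(g(mk(1, empty))) }, so B -> g(g(mk(1, empty))).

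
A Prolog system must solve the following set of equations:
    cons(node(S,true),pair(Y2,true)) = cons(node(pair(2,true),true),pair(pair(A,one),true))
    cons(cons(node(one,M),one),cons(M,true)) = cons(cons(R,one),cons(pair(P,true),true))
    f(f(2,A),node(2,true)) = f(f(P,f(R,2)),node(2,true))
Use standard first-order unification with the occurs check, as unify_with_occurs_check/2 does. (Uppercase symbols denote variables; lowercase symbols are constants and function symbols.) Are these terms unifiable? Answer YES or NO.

Decompose cons/2: node(S,true) = node(pair(2,true),true),  pair(Y2,true) = pair(pair(A,one),true).
Decompose node/2: S = pair(2,true),  true = true.
Bind S := pair(2,true); no other remaining equation mentions S.
Delete trivial equation true = true.
Decompose pair/2: Y2 = pair(A,one),  true = true.
Bind Y2 := pair(A,one); no other remaining equation mentions Y2.
Delete trivial equation true = true.
Decompose cons/2: cons(node(one,M),one) = cons(R,one),  cons(M,true) = cons(pair(P,true),true).
Decompose cons/2: node(one,M) = R,  one = one.
Bind R := node(one,M); substituting into the one remaining equation that mentions R gives: f(f(2,A),node(2,true)) = f(f(P,f(node(one,M),2)),node(2,true)).
Delete trivial equation one = one.
Decompose cons/2: M = pair(P,true),  true = true.
Bind M := pair(P,true); substituting into the one remaining equation that mentions M gives: f(f(2,A),node(2,true)) = f(f(P,f(node(one,pair(P,true)),2)),node(2,true)). Substituting into the earlier binding gives R := node(one,pair(P,true)).
Delete trivial equation true = true.
Decompose f/2: f(2,A) = f(P,f(node(one,pair(P,true)),2)),  node(2,true) = node(2,true).
Decompose f/2: 2 = P,  A = f(node(one,pair(P,true)),2).
Bind P := 2; substituting into the one remaining equation that mentions P gives: A = f(node(one,pair(2,true)),2). Substituting into the earlier bindings gives R := node(one,pair(2,true)), M := pair(2,true).
Bind A := f(node(one,pair(2,true)),2); no other remaining equation mentions A. Substituting into the earlier binding gives Y2 := pair(f(node(one,pair(2,true)),2),one).
Delete trivial equation node(2,true) = node(2,true).
No equations remain and no clash or occurs-check failure arose, so a unifier exists.

YES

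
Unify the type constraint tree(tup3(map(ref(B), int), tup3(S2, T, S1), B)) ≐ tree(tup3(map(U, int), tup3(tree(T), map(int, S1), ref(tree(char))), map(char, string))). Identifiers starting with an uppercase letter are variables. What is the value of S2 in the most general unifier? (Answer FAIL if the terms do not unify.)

tree(map(int, ref(tree(char))))

Decompose tree/1: tup3(map(ref(B), int), tup3(S2, T, S1), B) ≐ tup3(map(U, int), tup3(tree(T), map(int, S1), ref(tree(char))), map(char, string)).
Decompose tup3/3: map(ref(B), int) ≐ map(U, int),  tup3(S2, T, S1) ≐ tup3(tree(T), map(int, S1), ref(tree(char))),  B ≐ map(char, string).
Decompose map/2: ref(B) ≐ U,  int ≐ int.
Bind U := ref(B); no other remaining equation mentions U.
Delete trivial equation int ≐ int.
Decompose tup3/3: S2 ≐ tree(T),  T ≐ map(int, S1),  S1 ≐ ref(tree(char)).
Bind S2 := tree(T); no other remaining equation mentions S2.
Bind T := map(int, S1); no other remaining equation mentions T. Substituting into the earlier binding gives S2 := tree(map(int, S1)).
Bind S1 := ref(tree(char)); no other remaining equation mentions S1. Substituting into the earlier bindings gives S2 := tree(map(int, ref(tree(char)))), T := map(int, ref(tree(char))).
Bind B := map(char, string). Substituting into the earlier binding gives U := ref(map(char, string)).
MGU = { U := ref(map(char, string)), S2 := tree(map(int, ref(tree(char)))), T := map(int, ref(tree(char))), S1 := ref(tree(char)), B := map(char, string) }, so S2 := tree(map(int, ref(tree(char)))).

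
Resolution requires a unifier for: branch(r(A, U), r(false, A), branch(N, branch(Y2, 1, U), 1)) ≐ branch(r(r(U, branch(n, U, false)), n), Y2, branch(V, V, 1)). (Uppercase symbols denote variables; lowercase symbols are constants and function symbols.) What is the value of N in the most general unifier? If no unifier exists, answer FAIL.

branch(r(false, r(n, branch(n, n, false))), 1, n)

Decompose branch/3: r(A, U) ≐ r(r(U, branch(n, U, false)), n),  r(false, A) ≐ Y2,  branch(N, branch(Y2, 1, U), 1) ≐ branch(V, V, 1).
Decompose r/2: A ≐ r(U, branch(n, U, false)),  U ≐ n.
Bind A := r(U, branch(n, U, false)); substituting into the one remaining equation that mentions A gives: r(false, r(U, branch(n, U, false))) ≐ Y2.
Bind U := n; substituting into the remaining equations gives: r(false, r(n, branch(n, n, false))) ≐ Y2,  branch(N, branch(Y2, 1, n), 1) ≐ branch(V, V, 1). Substituting into the earlier binding gives A := r(n, branch(n, n, false)).
Bind Y2 := r(false, r(n, branch(n, n, false))); substituting into the remaining equation gives: branch(N, branch(r(false, r(n, branch(n, n, false))), 1, n), 1) ≐ branch(V, V, 1).
Decompose branch/3: N ≐ V,  branch(r(false, r(n, branch(n, n, false))), 1, n) ≐ V,  1 ≐ 1.
Bind N := V; no other remaining equation mentions N.
Bind V := branch(r(false, r(n, branch(n, n, false))), 1, n); no other remaining equation mentions V. Substituting into the earlier binding gives N := branch(r(false, r(n, branch(n, n, false))), 1, n).
Delete trivial equation 1 ≐ 1.
MGU = { A -> r(n, branch(n, n, false)), U -> n, Y2 -> r(false, r(n, branch(n, n, false))), N -> branch(r(false, r(n, branch(n, n, false))), 1, n), V -> branch(r(false, r(n, branch(n, n, false))), 1, n) }, so N -> branch(r(false, r(n, branch(n, n, false))), 1, n).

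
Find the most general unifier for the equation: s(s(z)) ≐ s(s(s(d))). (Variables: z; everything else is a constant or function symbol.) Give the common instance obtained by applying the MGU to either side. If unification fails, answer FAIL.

Decompose s/1: s(z) ≐ s(s(d)).
Decompose s/1: z ≐ s(d).
Bind z := s(d).
Applying the MGU to either side gives s(s(s(d))).

s(s(s(d)))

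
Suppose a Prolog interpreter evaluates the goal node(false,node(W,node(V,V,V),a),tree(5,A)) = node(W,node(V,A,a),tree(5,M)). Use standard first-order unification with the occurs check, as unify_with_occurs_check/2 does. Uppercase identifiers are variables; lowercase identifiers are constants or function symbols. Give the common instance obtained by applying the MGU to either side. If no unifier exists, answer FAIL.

node(false,node(false,node(false,false,false),a),tree(5,node(false,false,false)))

Decompose node/3: false = W,  node(W,node(V,V,V),a) = node(V,A,a),  tree(5,A) = tree(5,M).
Bind W := false; substituting into the one remaining equation that mentions W gives: node(false,node(V,V,V),a) = node(V,A,a).
Decompose node/3: false = V,  node(V,V,V) = A,  a = a.
Bind V := false; substituting into the one remaining equation that mentions V gives: node(false,false,false) = A.
Bind A := node(false,false,false); substituting into the one remaining equation that mentions A gives: tree(5,node(false,false,false)) = tree(5,M).
Delete trivial equation a = a.
Decompose tree/2: 5 = 5,  node(false,false,false) = M.
Delete trivial equation 5 = 5.
Bind M := node(false,false,false).
Applying the MGU to either side gives node(false,node(false,node(false,false,false),a),tree(5,node(false,false,false))).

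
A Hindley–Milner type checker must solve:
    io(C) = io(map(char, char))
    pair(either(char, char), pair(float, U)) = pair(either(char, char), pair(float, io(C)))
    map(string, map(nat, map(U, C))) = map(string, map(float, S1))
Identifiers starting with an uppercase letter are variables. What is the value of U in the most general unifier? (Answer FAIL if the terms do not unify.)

Decompose io/1: C = map(char, char).
Bind C := map(char, char); substituting into the remaining equations gives: pair(either(char, char), pair(float, U)) = pair(either(char, char), pair(float, io(map(char, char)))),  map(string, map(nat, map(U, map(char, char)))) = map(string, map(float, S1)).
Decompose pair/2: either(char, char) = either(char, char),  pair(float, U) = pair(float, io(map(char, char))).
Delete trivial equation either(char, char) = either(char, char).
Decompose pair/2: float = float,  U = io(map(char, char)).
Delete trivial equation float = float.
Bind U := io(map(char, char)); substituting into the remaining equation gives: map(string, map(nat, map(io(map(char, char)), map(char, char)))) = map(string, map(float, S1)).
Decompose map/2: string = string,  map(nat, map(io(map(char, char)), map(char, char))) = map(float, S1).
Delete trivial equation string = string.
Decompose map/2: nat = float,  map(io(map(char, char)), map(char, char)) = S1.
Clash: constants nat and float differ; no unifier exists.

FAIL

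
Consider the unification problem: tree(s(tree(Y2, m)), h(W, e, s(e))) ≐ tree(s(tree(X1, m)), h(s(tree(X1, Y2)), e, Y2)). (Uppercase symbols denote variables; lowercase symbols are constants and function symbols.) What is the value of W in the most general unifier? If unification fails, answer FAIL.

s(tree(s(e), s(e)))

Decompose tree/2: s(tree(Y2, m)) ≐ s(tree(X1, m)),  h(W, e, s(e)) ≐ h(s(tree(X1, Y2)), e, Y2).
Decompose s/1: tree(Y2, m) ≐ tree(X1, m).
Decompose tree/2: Y2 ≐ X1,  m ≐ m.
Bind Y2 := X1; substituting into the one remaining equation that mentions Y2 gives: h(W, e, s(e)) ≐ h(s(tree(X1, X1)), e, X1).
Delete trivial equation m ≐ m.
Decompose h/3: W ≐ s(tree(X1, X1)),  e ≐ e,  s(e) ≐ X1.
Bind W := s(tree(X1, X1)); no other remaining equation mentions W.
Delete trivial equation e ≐ e.
Bind X1 := s(e). Substituting into the earlier bindings gives Y2 := s(e), W := s(tree(s(e), s(e))).
MGU = { Y2 ↦ s(e), W ↦ s(tree(s(e), s(e))), X1 ↦ s(e) }, so W ↦ s(tree(s(e), s(e))).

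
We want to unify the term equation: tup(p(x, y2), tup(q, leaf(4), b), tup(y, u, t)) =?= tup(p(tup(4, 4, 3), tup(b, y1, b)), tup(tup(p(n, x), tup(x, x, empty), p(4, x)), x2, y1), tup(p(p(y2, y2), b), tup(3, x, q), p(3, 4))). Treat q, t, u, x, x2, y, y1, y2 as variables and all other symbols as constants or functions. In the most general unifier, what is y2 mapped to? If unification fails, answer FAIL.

Decompose tup/3: p(x, y2) =?= p(tup(4, 4, 3), tup(b, y1, b)),  tup(q, leaf(4), b) =?= tup(tup(p(n, x), tup(x, x, empty), p(4, x)), x2, y1),  tup(y, u, t) =?= tup(p(p(y2, y2), b), tup(3, x, q), p(3, 4)).
Decompose p/2: x =?= tup(4, 4, 3),  y2 =?= tup(b, y1, b).
Bind x := tup(4, 4, 3); substituting into the 2 remaining equations that mention x gives: tup(q, leaf(4), b) =?= tup(tup(p(n, tup(4, 4, 3)), tup(tup(4, 4, 3), tup(4, 4, 3), empty), p(4, tup(4, 4, 3))), x2, y1),  tup(y, u, t) =?= tup(p(p(y2, y2), b), tup(3, tup(4, 4, 3), q), p(3, 4)).
Bind y2 := tup(b, y1, b); substituting into the one remaining equation that mentions y2 gives: tup(y, u, t) =?= tup(p(p(tup(b, y1, b), tup(b, y1, b)), b), tup(3, tup(4, 4, 3), q), p(3, 4)).
Decompose tup/3: q =?= tup(p(n, tup(4, 4, 3)), tup(tup(4, 4, 3), tup(4, 4, 3), empty), p(4, tup(4, 4, 3))),  leaf(4) =?= x2,  b =?= y1.
Bind q := tup(p(n, tup(4, 4, 3)), tup(tup(4, 4, 3), tup(4, 4, 3), empty), p(4, tup(4, 4, 3))); substituting into the one remaining equation that mentions q gives: tup(y, u, t) =?= tup(p(p(tup(b, y1, b), tup(b, y1, b)), b), tup(3, tup(4, 4, 3), tup(p(n, tup(4, 4, 3)), tup(tup(4, 4, 3), tup(4, 4, 3), empty), p(4, tup(4, 4, 3)))), p(3, 4)).
Bind x2 := leaf(4); no other remaining equation mentions x2.
Bind y1 := b; substituting into the remaining equation gives: tup(y, u, t) =?= tup(p(p(tup(b, b, b), tup(b, b, b)), b), tup(3, tup(4, 4, 3), tup(p(n, tup(4, 4, 3)), tup(tup(4, 4, 3), tup(4, 4, 3), empty), p(4, tup(4, 4, 3)))), p(3, 4)). Substituting into the earlier binding gives y2 := tup(b, b, b).
Decompose tup/3: y =?= p(p(tup(b, b, b), tup(b, b, b)), b),  u =?= tup(3, tup(4, 4, 3), tup(p(n, tup(4, 4, 3)), tup(tup(4, 4, 3), tup(4, 4, 3), empty), p(4, tup(4, 4, 3)))),  t =?= p(3, 4).
Bind y := p(p(tup(b, b, b), tup(b, b, b)), b); no other remaining equation mentions y.
Bind u := tup(3, tup(4, 4, 3), tup(p(n, tup(4, 4, 3)), tup(tup(4, 4, 3), tup(4, 4, 3), empty), p(4, tup(4, 4, 3)))); no other remaining equation mentions u.
Bind t := p(3, 4).
MGU = { x -> tup(4, 4, 3), y2 -> tup(b, b, b), q -> tup(p(n, tup(4, 4, 3)), tup(tup(4, 4, 3), tup(4, 4, 3), empty), p(4, tup(4, 4, 3))), x2 -> leaf(4), y1 -> b, y -> p(p(tup(b, b, b), tup(b, b, b)), b), u -> tup(3, tup(4, 4, 3), tup(p(n, tup(4, 4, 3)), tup(tup(4, 4, 3), tup(4, 4, 3), empty), p(4, tup(4, 4, 3)))), t -> p(3, 4) }, so y2 -> tup(b, b, b).

tup(b, b, b)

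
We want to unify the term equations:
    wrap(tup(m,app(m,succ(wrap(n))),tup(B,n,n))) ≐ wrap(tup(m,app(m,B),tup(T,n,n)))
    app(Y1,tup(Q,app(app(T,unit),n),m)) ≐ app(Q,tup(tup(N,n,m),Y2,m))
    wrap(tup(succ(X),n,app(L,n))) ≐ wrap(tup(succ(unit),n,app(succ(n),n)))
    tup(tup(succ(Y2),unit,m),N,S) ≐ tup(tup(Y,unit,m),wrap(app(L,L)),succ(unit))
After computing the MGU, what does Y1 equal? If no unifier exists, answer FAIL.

Decompose wrap/1: tup(m,app(m,succ(wrap(n))),tup(B,n,n)) ≐ tup(m,app(m,B),tup(T,n,n)).
Decompose tup/3: m ≐ m,  app(m,succ(wrap(n))) ≐ app(m,B),  tup(B,n,n) ≐ tup(T,n,n).
Delete trivial equation m ≐ m.
Decompose app/2: m ≐ m,  succ(wrap(n)) ≐ B.
Delete trivial equation m ≐ m.
Bind B := succ(wrap(n)); substituting into the one remaining equation that mentions B gives: tup(succ(wrap(n)),n,n) ≐ tup(T,n,n).
Decompose tup/3: succ(wrap(n)) ≐ T,  n ≐ n,  n ≐ n.
Bind T := succ(wrap(n)); substituting into the one remaining equation that mentions T gives: app(Y1,tup(Q,app(app(succ(wrap(n)),unit),n),m)) ≐ app(Q,tup(tup(N,n,m),Y2,m)).
Delete trivial equation n ≐ n.
Delete trivial equation n ≐ n.
Decompose app/2: Y1 ≐ Q,  tup(Q,app(app(succ(wrap(n)),unit),n),m) ≐ tup(tup(N,n,m),Y2,m).
Bind Y1 := Q; no other remaining equation mentions Y1.
Decompose tup/3: Q ≐ tup(N,n,m),  app(app(succ(wrap(n)),unit),n) ≐ Y2,  m ≐ m.
Bind Q := tup(N,n,m); no other remaining equation mentions Q. Substituting into the earlier binding gives Y1 := tup(N,n,m).
Bind Y2 := app(app(succ(wrap(n)),unit),n); substituting into the one remaining equation that mentions Y2 gives: tup(tup(succ(app(app(succ(wrap(n)),unit),n)),unit,m),N,S) ≐ tup(tup(Y,unit,m),wrap(app(L,L)),succ(unit)).
Delete trivial equation m ≐ m.
Decompose wrap/1: tup(succ(X),n,app(L,n)) ≐ tup(succ(unit),n,app(succ(n),n)).
Decompose tup/3: succ(X) ≐ succ(unit),  n ≐ n,  app(L,n) ≐ app(succ(n),n).
Decompose succ/1: X ≐ unit.
Bind X := unit; no other remaining equation mentions X.
Delete trivial equation n ≐ n.
Decompose app/2: L ≐ succ(n),  n ≐ n.
Bind L := succ(n); substituting into the one remaining equation that mentions L gives: tup(tup(succ(app(app(succ(wrap(n)),unit),n)),unit,m),N,S) ≐ tup(tup(Y,unit,m),wrap(app(succ(n),succ(n))),succ(unit)).
Delete trivial equation n ≐ n.
Decompose tup/3: tup(succ(app(app(succ(wrap(n)),unit),n)),unit,m) ≐ tup(Y,unit,m),  N ≐ wrap(app(succ(n),succ(n))),  S ≐ succ(unit).
Decompose tup/3: succ(app(app(succ(wrap(n)),unit),n)) ≐ Y,  unit ≐ unit,  m ≐ m.
Bind Y := succ(app(app(succ(wrap(n)),unit),n)); no other remaining equation mentions Y.
Delete trivial equation unit ≐ unit.
Delete trivial equation m ≐ m.
Bind N := wrap(app(succ(n),succ(n))); no other remaining equation mentions N. Substituting into the earlier bindings gives Y1 := tup(wrap(app(succ(n),succ(n))),n,m), Q := tup(wrap(app(succ(n),succ(n))),n,m).
Bind S := succ(unit).
MGU = { B ↦ succ(wrap(n)), T ↦ succ(wrap(n)), Y1 ↦ tup(wrap(app(succ(n),succ(n))),n,m), Q ↦ tup(wrap(app(succ(n),succ(n))),n,m), Y2 ↦ app(app(succ(wrap(n)),unit),n), X ↦ unit, L ↦ succ(n), Y ↦ succ(app(app(succ(wrap(n)),unit),n)), N ↦ wrap(app(succ(n),succ(n))), S ↦ succ(unit) }, so Y1 ↦ tup(wrap(app(succ(n),succ(n))),n,m).

tup(wrap(app(succ(n),succ(n))),n,m)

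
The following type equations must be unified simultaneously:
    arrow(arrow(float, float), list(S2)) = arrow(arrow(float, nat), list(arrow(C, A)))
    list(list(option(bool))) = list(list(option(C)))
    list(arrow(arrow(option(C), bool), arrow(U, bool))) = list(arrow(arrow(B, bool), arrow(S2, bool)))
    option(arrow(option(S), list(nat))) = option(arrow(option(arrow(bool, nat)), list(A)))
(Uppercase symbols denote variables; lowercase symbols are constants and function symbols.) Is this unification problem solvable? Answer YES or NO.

Decompose arrow/2: arrow(float, float) = arrow(float, nat),  list(S2) = list(arrow(C, A)).
Decompose arrow/2: float = float,  float = nat.
Delete trivial equation float = float.
Clash: constants float and nat differ; no unifier exists.

NO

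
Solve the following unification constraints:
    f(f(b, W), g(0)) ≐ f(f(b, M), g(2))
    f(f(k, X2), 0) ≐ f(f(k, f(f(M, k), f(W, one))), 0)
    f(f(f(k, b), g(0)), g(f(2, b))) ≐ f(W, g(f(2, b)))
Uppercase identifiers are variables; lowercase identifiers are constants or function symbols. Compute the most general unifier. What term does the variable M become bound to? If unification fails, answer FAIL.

FAIL

Decompose f/2: f(b, W) ≐ f(b, M),  g(0) ≐ g(2).
Decompose f/2: b ≐ b,  W ≐ M.
Delete trivial equation b ≐ b.
Bind W := M; substituting into the 2 remaining equations that mention W gives: f(f(k, X2), 0) ≐ f(f(k, f(f(M, k), f(M, one))), 0),  f(f(f(k, b), g(0)), g(f(2, b))) ≐ f(M, g(f(2, b))).
Decompose g/1: 0 ≐ 2.
Clash: constants 0 and 2 differ; no unifier exists.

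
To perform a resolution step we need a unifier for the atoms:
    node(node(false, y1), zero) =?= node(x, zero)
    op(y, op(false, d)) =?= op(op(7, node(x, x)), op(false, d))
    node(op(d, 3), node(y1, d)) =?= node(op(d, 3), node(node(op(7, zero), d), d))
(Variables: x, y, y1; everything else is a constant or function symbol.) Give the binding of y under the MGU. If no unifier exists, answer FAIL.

op(7, node(node(false, node(op(7, zero), d)), node(false, node(op(7, zero), d))))

Decompose node/2: node(false, y1) =?= x,  zero =?= zero.
Bind x := node(false, y1); substituting into the one remaining equation that mentions x gives: op(y, op(false, d)) =?= op(op(7, node(node(false, y1), node(false, y1))), op(false, d)).
Delete trivial equation zero =?= zero.
Decompose op/2: y =?= op(7, node(node(false, y1), node(false, y1))),  op(false, d) =?= op(false, d).
Bind y := op(7, node(node(false, y1), node(false, y1))); no other remaining equation mentions y.
Delete trivial equation op(false, d) =?= op(false, d).
Decompose node/2: op(d, 3) =?= op(d, 3),  node(y1, d) =?= node(node(op(7, zero), d), d).
Delete trivial equation op(d, 3) =?= op(d, 3).
Decompose node/2: y1 =?= node(op(7, zero), d),  d =?= d.
Bind y1 := node(op(7, zero), d); no other remaining equation mentions y1. Substituting into the earlier bindings gives x := node(false, node(op(7, zero), d)), y := op(7, node(node(false, node(op(7, zero), d)), node(false, node(op(7, zero), d)))).
Delete trivial equation d =?= d.
MGU = { x := node(false, node(op(7, zero), d)), y := op(7, node(node(false, node(op(7, zero), d)), node(false, node(op(7, zero), d)))), y1 := node(op(7, zero), d) }, so y := op(7, node(node(false, node(op(7, zero), d)), node(false, node(op(7, zero), d)))).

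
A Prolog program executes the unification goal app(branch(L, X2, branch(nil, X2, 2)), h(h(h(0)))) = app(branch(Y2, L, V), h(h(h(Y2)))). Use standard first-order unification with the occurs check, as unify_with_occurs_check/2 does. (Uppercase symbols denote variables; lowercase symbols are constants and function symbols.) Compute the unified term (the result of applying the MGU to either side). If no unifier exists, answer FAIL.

app(branch(0, 0, branch(nil, 0, 2)), h(h(h(0))))

Decompose app/2: branch(L, X2, branch(nil, X2, 2)) = branch(Y2, L, V),  h(h(h(0))) = h(h(h(Y2))).
Decompose branch/3: L = Y2,  X2 = L,  branch(nil, X2, 2) = V.
Bind L := Y2; substituting into the one remaining equation that mentions L gives: X2 = Y2.
Bind X2 := Y2; substituting into the one remaining equation that mentions X2 gives: branch(nil, Y2, 2) = V.
Bind V := branch(nil, Y2, 2); no other remaining equation mentions V.
Decompose h/1: h(h(0)) = h(h(Y2)).
Decompose h/1: h(0) = h(Y2).
Decompose h/1: 0 = Y2.
Bind Y2 := 0. Substituting into the earlier bindings gives L := 0, X2 := 0, V := branch(nil, 0, 2).
Applying the MGU to either side gives app(branch(0, 0, branch(nil, 0, 2)), h(h(h(0)))).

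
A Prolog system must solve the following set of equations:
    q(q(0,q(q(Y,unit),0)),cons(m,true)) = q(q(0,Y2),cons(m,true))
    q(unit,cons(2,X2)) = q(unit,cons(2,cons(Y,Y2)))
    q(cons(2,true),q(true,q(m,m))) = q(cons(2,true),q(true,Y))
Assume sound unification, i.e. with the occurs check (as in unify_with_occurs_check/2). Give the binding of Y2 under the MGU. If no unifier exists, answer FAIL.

q(q(q(m,m),unit),0)

Decompose q/2: q(0,q(q(Y,unit),0)) = q(0,Y2),  cons(m,true) = cons(m,true).
Decompose q/2: 0 = 0,  q(q(Y,unit),0) = Y2.
Delete trivial equation 0 = 0.
Bind Y2 := q(q(Y,unit),0); substituting into the one remaining equation that mentions Y2 gives: q(unit,cons(2,X2)) = q(unit,cons(2,cons(Y,q(q(Y,unit),0)))).
Delete trivial equation cons(m,true) = cons(m,true).
Decompose q/2: unit = unit,  cons(2,X2) = cons(2,cons(Y,q(q(Y,unit),0))).
Delete trivial equation unit = unit.
Decompose cons/2: 2 = 2,  X2 = cons(Y,q(q(Y,unit),0)).
Delete trivial equation 2 = 2.
Bind X2 := cons(Y,q(q(Y,unit),0)); no other remaining equation mentions X2.
Decompose q/2: cons(2,true) = cons(2,true),  q(true,q(m,m)) = q(true,Y).
Delete trivial equation cons(2,true) = cons(2,true).
Decompose q/2: true = true,  q(m,m) = Y.
Delete trivial equation true = true.
Bind Y := q(m,m). Substituting into the earlier bindings gives Y2 := q(q(q(m,m),unit),0), X2 := cons(q(m,m),q(q(q(m,m),unit),0)).
MGU = { Y2 = q(q(q(m,m),unit),0), X2 = cons(q(m,m),q(q(q(m,m),unit),0)), Y = q(m,m) }, so Y2 = q(q(q(m,m),unit),0).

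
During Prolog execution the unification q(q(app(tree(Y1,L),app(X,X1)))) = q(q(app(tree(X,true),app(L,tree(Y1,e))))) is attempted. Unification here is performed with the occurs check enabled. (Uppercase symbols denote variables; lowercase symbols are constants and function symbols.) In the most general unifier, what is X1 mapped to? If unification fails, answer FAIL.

tree(true,e)

Decompose q/1: q(app(tree(Y1,L),app(X,X1))) = q(app(tree(X,true),app(L,tree(Y1,e)))).
Decompose q/1: app(tree(Y1,L),app(X,X1)) = app(tree(X,true),app(L,tree(Y1,e))).
Decompose app/2: tree(Y1,L) = tree(X,true),  app(X,X1) = app(L,tree(Y1,e)).
Decompose tree/2: Y1 = X,  L = true.
Bind Y1 := X; substituting into the one remaining equation that mentions Y1 gives: app(X,X1) = app(L,tree(X,e)).
Bind L := true; substituting into the remaining equation gives: app(X,X1) = app(true,tree(X,e)).
Decompose app/2: X = true,  X1 = tree(X,e).
Bind X := true; substituting into the remaining equation gives: X1 = tree(true,e). Substituting into the earlier binding gives Y1 := true.
Bind X1 := tree(true,e).
MGU = { Y1 ↦ true, L ↦ true, X ↦ true, X1 ↦ tree(true,e) }, so X1 ↦ tree(true,e).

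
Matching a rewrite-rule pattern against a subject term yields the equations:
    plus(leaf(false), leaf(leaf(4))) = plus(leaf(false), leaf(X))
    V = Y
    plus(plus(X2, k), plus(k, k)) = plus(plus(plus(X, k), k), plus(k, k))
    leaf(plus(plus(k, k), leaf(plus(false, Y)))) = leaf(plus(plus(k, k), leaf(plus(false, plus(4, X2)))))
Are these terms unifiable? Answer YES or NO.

YES

Decompose plus/2: leaf(false) = leaf(false),  leaf(leaf(4)) = leaf(X).
Delete trivial equation leaf(false) = leaf(false).
Decompose leaf/1: leaf(4) = X.
Bind X := leaf(4); substituting into the one remaining equation that mentions X gives: plus(plus(X2, k), plus(k, k)) = plus(plus(plus(leaf(4), k), k), plus(k, k)).
Bind V := Y; no other remaining equation mentions V.
Decompose plus/2: plus(X2, k) = plus(plus(leaf(4), k), k),  plus(k, k) = plus(k, k).
Decompose plus/2: X2 = plus(leaf(4), k),  k = k.
Bind X2 := plus(leaf(4), k); substituting into the one remaining equation that mentions X2 gives: leaf(plus(plus(k, k), leaf(plus(false, Y)))) = leaf(plus(plus(k, k), leaf(plus(false, plus(4, plus(leaf(4), k)))))).
Delete trivial equation k = k.
Delete trivial equation plus(k, k) = plus(k, k).
Decompose leaf/1: plus(plus(k, k), leaf(plus(false, Y))) = plus(plus(k, k), leaf(plus(false, plus(4, plus(leaf(4), k))))).
Decompose plus/2: plus(k, k) = plus(k, k),  leaf(plus(false, Y)) = leaf(plus(false, plus(4, plus(leaf(4), k)))).
Delete trivial equation plus(k, k) = plus(k, k).
Decompose leaf/1: plus(false, Y) = plus(false, plus(4, plus(leaf(4), k))).
Decompose plus/2: false = false,  Y = plus(4, plus(leaf(4), k)).
Delete trivial equation false = false.
Bind Y := plus(4, plus(leaf(4), k)). Substituting into the earlier binding gives V := plus(4, plus(leaf(4), k)).
No equations remain and no clash or occurs-check failure arose, so a unifier exists.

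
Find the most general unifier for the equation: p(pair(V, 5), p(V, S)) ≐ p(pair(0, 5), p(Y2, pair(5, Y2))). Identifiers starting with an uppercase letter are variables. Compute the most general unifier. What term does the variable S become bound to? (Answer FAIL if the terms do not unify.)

Decompose p/2: pair(V, 5) ≐ pair(0, 5),  p(V, S) ≐ p(Y2, pair(5, Y2)).
Decompose pair/2: V ≐ 0,  5 ≐ 5.
Bind V := 0; substituting into the one remaining equation that mentions V gives: p(0, S) ≐ p(Y2, pair(5, Y2)).
Delete trivial equation 5 ≐ 5.
Decompose p/2: 0 ≐ Y2,  S ≐ pair(5, Y2).
Bind Y2 := 0; substituting into the remaining equation gives: S ≐ pair(5, 0).
Bind S := pair(5, 0).
MGU = { V := 0, Y2 := 0, S := pair(5, 0) }, so S := pair(5, 0).

pair(5, 0)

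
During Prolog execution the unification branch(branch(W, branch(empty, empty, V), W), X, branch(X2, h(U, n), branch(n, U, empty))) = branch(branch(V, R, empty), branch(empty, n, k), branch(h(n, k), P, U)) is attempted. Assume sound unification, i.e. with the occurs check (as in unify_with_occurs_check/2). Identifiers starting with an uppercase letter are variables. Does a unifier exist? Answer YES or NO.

Decompose branch/3: branch(W, branch(empty, empty, V), W) = branch(V, R, empty),  X = branch(empty, n, k),  branch(X2, h(U, n), branch(n, U, empty)) = branch(h(n, k), P, U).
Decompose branch/3: W = V,  branch(empty, empty, V) = R,  W = empty.
Bind W := V; substituting into the one remaining equation that mentions W gives: V = empty.
Bind R := branch(empty, empty, V); no other remaining equation mentions R.
Bind V := empty; no other remaining equation mentions V. Substituting into the earlier bindings gives W := empty, R := branch(empty, empty, empty).
Bind X := branch(empty, n, k); no other remaining equation mentions X.
Decompose branch/3: X2 = h(n, k),  h(U, n) = P,  branch(n, U, empty) = U.
Bind X2 := h(n, k); no other remaining equation mentions X2.
Bind P := h(U, n); no other remaining equation mentions P.
Occurs check fails: U occurs in branch(n, U, empty); the equation U = branch(n, U, empty) has no finite solution.

NO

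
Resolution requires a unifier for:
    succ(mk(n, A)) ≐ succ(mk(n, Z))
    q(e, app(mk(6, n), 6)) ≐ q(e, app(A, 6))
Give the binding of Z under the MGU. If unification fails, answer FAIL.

mk(6, n)

Decompose succ/1: mk(n, A) ≐ mk(n, Z).
Decompose mk/2: n ≐ n,  A ≐ Z.
Delete trivial equation n ≐ n.
Bind A := Z; substituting into the remaining equation gives: q(e, app(mk(6, n), 6)) ≐ q(e, app(Z, 6)).
Decompose q/2: e ≐ e,  app(mk(6, n), 6) ≐ app(Z, 6).
Delete trivial equation e ≐ e.
Decompose app/2: mk(6, n) ≐ Z,  6 ≐ 6.
Bind Z := mk(6, n); no other remaining equation mentions Z. Substituting into the earlier binding gives A := mk(6, n).
Delete trivial equation 6 ≐ 6.
MGU = { A := mk(6, n), Z := mk(6, n) }, so Z := mk(6, n).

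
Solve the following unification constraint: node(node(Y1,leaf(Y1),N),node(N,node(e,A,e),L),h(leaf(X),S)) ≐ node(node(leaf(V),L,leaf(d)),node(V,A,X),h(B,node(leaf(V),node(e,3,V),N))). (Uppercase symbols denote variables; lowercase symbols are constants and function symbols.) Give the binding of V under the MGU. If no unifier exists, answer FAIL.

Decompose node/3: node(Y1,leaf(Y1),N) ≐ node(leaf(V),L,leaf(d)),  node(N,node(e,A,e),L) ≐ node(V,A,X),  h(leaf(X),S) ≐ h(B,node(leaf(V),node(e,3,V),N)).
Decompose node/3: Y1 ≐ leaf(V),  leaf(Y1) ≐ L,  N ≐ leaf(d).
Bind Y1 := leaf(V); substituting into the one remaining equation that mentions Y1 gives: leaf(leaf(V)) ≐ L.
Bind L := leaf(leaf(V)); substituting into the one remaining equation that mentions L gives: node(N,node(e,A,e),leaf(leaf(V))) ≐ node(V,A,X).
Bind N := leaf(d); substituting into the remaining equations gives: node(leaf(d),node(e,A,e),leaf(leaf(V))) ≐ node(V,A,X),  h(leaf(X),S) ≐ h(B,node(leaf(V),node(e,3,V),leaf(d))).
Decompose node/3: leaf(d) ≐ V,  node(e,A,e) ≐ A,  leaf(leaf(V)) ≐ X.
Bind V := leaf(d); substituting into the 2 remaining equations that mention V gives: leaf(leaf(leaf(d))) ≐ X,  h(leaf(X),S) ≐ h(B,node(leaf(leaf(d)),node(e,3,leaf(d)),leaf(d))). Substituting into the earlier bindings gives Y1 := leaf(leaf(d)), L := leaf(leaf(leaf(d))).
Occurs check fails: A occurs in node(e,A,e); the equation A ≐ node(e,A,e) has no finite solution.

FAIL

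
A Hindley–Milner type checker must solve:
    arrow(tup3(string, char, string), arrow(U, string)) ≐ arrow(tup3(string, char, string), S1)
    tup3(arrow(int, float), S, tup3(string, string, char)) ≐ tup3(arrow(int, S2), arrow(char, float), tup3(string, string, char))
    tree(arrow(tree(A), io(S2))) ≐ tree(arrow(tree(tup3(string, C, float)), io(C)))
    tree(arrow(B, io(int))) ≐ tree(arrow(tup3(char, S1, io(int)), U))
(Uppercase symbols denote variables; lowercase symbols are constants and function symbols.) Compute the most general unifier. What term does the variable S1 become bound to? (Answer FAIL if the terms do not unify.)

Decompose arrow/2: tup3(string, char, string) ≐ tup3(string, char, string),  arrow(U, string) ≐ S1.
Delete trivial equation tup3(string, char, string) ≐ tup3(string, char, string).
Bind S1 := arrow(U, string); substituting into the one remaining equation that mentions S1 gives: tree(arrow(B, io(int))) ≐ tree(arrow(tup3(char, arrow(U, string), io(int)), U)).
Decompose tup3/3: arrow(int, float) ≐ arrow(int, S2),  S ≐ arrow(char, float),  tup3(string, string, char) ≐ tup3(string, string, char).
Decompose arrow/2: int ≐ int,  float ≐ S2.
Delete trivial equation int ≐ int.
Bind S2 := float; substituting into the one remaining equation that mentions S2 gives: tree(arrow(tree(A), io(float))) ≐ tree(arrow(tree(tup3(string, C, float)), io(C))).
Bind S := arrow(char, float); no other remaining equation mentions S.
Delete trivial equation tup3(string, string, char) ≐ tup3(string, string, char).
Decompose tree/1: arrow(tree(A), io(float)) ≐ arrow(tree(tup3(string, C, float)), io(C)).
Decompose arrow/2: tree(A) ≐ tree(tup3(string, C, float)),  io(float) ≐ io(C).
Decompose tree/1: A ≐ tup3(string, C, float).
Bind A := tup3(string, C, float); no other remaining equation mentions A.
Decompose io/1: float ≐ C.
Bind C := float; no other remaining equation mentions C. Substituting into the earlier binding gives A := tup3(string, float, float).
Decompose tree/1: arrow(B, io(int)) ≐ arrow(tup3(char, arrow(U, string), io(int)), U).
Decompose arrow/2: B ≐ tup3(char, arrow(U, string), io(int)),  io(int) ≐ U.
Bind B := tup3(char, arrow(U, string), io(int)); no other remaining equation mentions B.
Bind U := io(int). Substituting into the earlier bindings gives S1 := arrow(io(int), string), B := tup3(char, arrow(io(int), string), io(int)).
MGU = { S1 ↦ arrow(io(int), string), S2 ↦ float, S ↦ arrow(char, float), A ↦ tup3(string, float, float), C ↦ float, B ↦ tup3(char, arrow(io(int), string), io(int)), U ↦ io(int) }, so S1 ↦ arrow(io(int), string).

arrow(io(int), string)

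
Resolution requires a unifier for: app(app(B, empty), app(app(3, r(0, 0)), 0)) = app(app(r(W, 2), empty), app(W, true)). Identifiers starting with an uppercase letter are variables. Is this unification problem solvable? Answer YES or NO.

NO

Decompose app/2: app(B, empty) = app(r(W, 2), empty),  app(app(3, r(0, 0)), 0) = app(W, true).
Decompose app/2: B = r(W, 2),  empty = empty.
Bind B := r(W, 2); no other remaining equation mentions B.
Delete trivial equation empty = empty.
Decompose app/2: app(3, r(0, 0)) = W,  0 = true.
Bind W := app(3, r(0, 0)); no other remaining equation mentions W. Substituting into the earlier binding gives B := r(app(3, r(0, 0)), 2).
Clash: constants 0 and true differ; no unifier exists.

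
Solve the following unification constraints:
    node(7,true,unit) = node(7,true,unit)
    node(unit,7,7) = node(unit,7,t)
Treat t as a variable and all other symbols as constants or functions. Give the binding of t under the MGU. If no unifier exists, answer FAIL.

Delete trivial equation node(7,true,unit) = node(7,true,unit).
Decompose node/3: unit = unit,  7 = 7,  7 = t.
Delete trivial equation unit = unit.
Delete trivial equation 7 = 7.
Bind t := 7.
MGU = { t := 7 }, so t := 7.

7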